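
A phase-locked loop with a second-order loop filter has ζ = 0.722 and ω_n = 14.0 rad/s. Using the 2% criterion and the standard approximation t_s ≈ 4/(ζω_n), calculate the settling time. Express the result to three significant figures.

t_s ≈ 0.396 s

t_s ≈ 4/(ζω_n) = 4/(0.722 × 14.0) = 0.396 s.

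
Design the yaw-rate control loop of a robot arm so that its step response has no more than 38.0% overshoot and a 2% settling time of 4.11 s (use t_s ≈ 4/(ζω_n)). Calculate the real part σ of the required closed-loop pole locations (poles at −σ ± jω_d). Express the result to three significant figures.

σ ≈ 0.973

The settling-time spec alone fixes σ = ζω_n = 4/t_s = 4/4.11 = 0.973.
(Overshoot then fixes ζ = 0.294 and hence ω_d = σ·√(1−ζ²)/ζ = 3.16 rad/s.)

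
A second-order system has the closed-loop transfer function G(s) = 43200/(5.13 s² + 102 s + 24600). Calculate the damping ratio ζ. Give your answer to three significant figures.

Dividing through by 5.13: denominator becomes s² + 19.88 s + 4795.
So ω_n = √4795 = 69.2 rad/s and ζ = 19.88/(2·69.2) = 0.144.

ζ ≈ 0.144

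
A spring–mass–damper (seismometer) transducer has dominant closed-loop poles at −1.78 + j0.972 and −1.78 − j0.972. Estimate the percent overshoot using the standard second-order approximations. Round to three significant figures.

%OS ≈ 0.317%

|pole| = ω_n = √(1.78² + 0.972²) = 2.03 rad/s; ζ = cos θ = σ/ω_n = 0.878.
%OS = 100 e^{−πζ/√(1−ζ²)} with ζ = 0.878 gives 0.317%.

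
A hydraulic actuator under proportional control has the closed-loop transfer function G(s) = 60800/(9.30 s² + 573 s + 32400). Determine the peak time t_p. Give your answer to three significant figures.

t_p ≈ 0.0624 s

Dividing through by 9.30: denominator becomes s² + 61.61 s + 3484.
So ω_n = √3484 = 59.0 rad/s and ζ = 61.61/(2·59.0) = 0.522.
ω_d = ω_n√(1−ζ²) = 50.3 rad/s. t_p = π/ω_d = 0.0624 s.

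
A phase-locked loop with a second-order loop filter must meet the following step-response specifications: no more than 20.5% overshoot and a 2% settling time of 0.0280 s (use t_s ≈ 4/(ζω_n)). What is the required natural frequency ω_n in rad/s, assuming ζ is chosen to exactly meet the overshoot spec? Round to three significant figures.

ζ = −ln(OS)/√(π² + (ln OS)²). With OS = 0.205, ln OS = −1.585 and ζ = 1.585/3.519 = 0.450.
From t_s ≈ 4/(ζω_n): ω_n = 4/(ζ·t_s) = 4/(0.450·0.0280) = 317 rad/s.

ω_n ≈ 317 rad/s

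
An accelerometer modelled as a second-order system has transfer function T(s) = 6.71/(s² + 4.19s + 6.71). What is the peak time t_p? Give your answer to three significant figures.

t_p ≈ 2.06 s

ω_n = √6.71 = 2.59 rad/s; ζ = 4.19/(2·2.59) = 0.809.
The damped frequency ω_d = ω_n√(1−ζ²) = 1.52 rad/s. Then t_p = π/ω_d = 2.06 s.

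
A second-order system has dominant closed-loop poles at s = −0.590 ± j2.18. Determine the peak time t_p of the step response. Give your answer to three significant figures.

t_p = π/ω_d with ω_d = 2.18 (the imaginary part), so t_p = 1.44 s.

t_p ≈ 1.44 s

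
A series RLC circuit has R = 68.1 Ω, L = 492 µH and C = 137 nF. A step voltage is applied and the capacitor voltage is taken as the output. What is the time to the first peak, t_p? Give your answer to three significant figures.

For a series RLC circuit (capacitor voltage as output), ω_n = 1/√(LC) = 1/√(492 µH · 137 nF) = 122000 rad/s.
ζ = (R/2)·√(C/L) = (68.1/2)·√(137 nF/492 µH) = 0.568.
ω_d = 122000·√(1 − 0.568²) = 100000 rad/s. t_p = π/ω_d = 0.0000313 s.

t_p ≈ 0.0000313 s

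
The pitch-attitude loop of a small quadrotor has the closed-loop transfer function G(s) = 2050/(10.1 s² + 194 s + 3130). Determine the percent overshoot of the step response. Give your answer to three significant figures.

Dividing through by 10.1: denominator becomes s² + 19.21 s + 309.9.
So ω_n = √309.9 = 17.6 rad/s and ζ = 19.21/(2·17.6) = 0.546.
Overshoot: exp(−π·0.546/√(1−0.546²)) = 0.129, i.e. 12.9%.

%OS ≈ 12.9%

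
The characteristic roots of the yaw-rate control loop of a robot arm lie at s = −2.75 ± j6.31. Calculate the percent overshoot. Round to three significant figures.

The poles are at −σ ± jω_d with σ = 2.75 and ω_d = 6.31, so ω_n = √(σ²+ω_d²) = 6.88 rad/s and ζ = σ/ω_n = 0.400.
%OS = 100 e^{−πζ/√(1−ζ²)} with ζ = 0.400 gives 25.4%.

%OS ≈ 25.4%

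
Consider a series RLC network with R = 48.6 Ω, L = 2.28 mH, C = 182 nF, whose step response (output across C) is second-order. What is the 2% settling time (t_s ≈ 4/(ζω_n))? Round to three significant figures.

t_s ≈ 0.000375 s

For a series RLC circuit (capacitor voltage as output), ω_n = 1/√(LC) = 1/√(2.28 mH · 182 nF) = 49100 rad/s.
ζ = (R/2)·√(C/L) = (48.6/2)·√(182 nF/2.28 mH) = 0.217.
t_s ≈ 4/(ζω_n) = 0.000375 s.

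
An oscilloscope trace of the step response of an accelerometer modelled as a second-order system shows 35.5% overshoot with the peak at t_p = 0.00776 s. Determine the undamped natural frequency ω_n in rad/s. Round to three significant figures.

The overshoot fixes ζ = −ln(OS)/√(π²+ln²(OS)) = 0.313.
From t_p = π/ω_d, ω_d = π/0.00776 = 405 rad/s, so ω_n = ω_d/√(1−ζ²) = 426 rad/s.

ω_n ≈ 426 rad/s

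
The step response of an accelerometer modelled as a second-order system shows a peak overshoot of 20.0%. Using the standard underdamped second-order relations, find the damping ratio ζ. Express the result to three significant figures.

From %OS = 100·exp(−πζ/√(1−ζ²)), invert to get ζ = −ln(OS)/√(π² + ln²(OS)) with OS = 0.200.
−ln 0.200 = 1.609, so ζ = 1.609/√(π² + 2.590) = 0.456.

ζ ≈ 0.456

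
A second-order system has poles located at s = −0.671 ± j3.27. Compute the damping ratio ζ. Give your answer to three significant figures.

With σ = 0.671, ω_d = 3.27: ω_n = √(σ²+ω_d²) = 3.34 rad/s, ζ = σ/ω_n = 0.201.

ζ ≈ 0.201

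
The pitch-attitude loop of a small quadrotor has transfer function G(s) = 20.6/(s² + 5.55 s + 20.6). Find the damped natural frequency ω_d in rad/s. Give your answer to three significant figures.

Comparing the denominator to s² + 2ζω_n s + ω_n²: ω_n = √20.6 = 4.54 rad/s, and 2ζω_n = 5.55 so ζ = 5.55/(2·4.54) = 0.611.
ω_d = ω_n√(1−ζ²) = 3.59 rad/s.

ω_d ≈ 3.59 rad/s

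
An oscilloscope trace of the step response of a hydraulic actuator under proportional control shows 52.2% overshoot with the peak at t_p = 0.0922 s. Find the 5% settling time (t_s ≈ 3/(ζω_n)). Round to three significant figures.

t_s ≈ 0.425 s

The overshoot fixes ζ = −ln(OS)/√(π²+ln²(OS)) = 0.203.
From t_p = π/ω_d, ω_d = π/0.0922 = 34.1 rad/s, so ω_n = ω_d/√(1−ζ²) = 34.8 rad/s.
t_s ≈ 3/(ζω_n) = 3/(0.203·34.8) = 0.425 s.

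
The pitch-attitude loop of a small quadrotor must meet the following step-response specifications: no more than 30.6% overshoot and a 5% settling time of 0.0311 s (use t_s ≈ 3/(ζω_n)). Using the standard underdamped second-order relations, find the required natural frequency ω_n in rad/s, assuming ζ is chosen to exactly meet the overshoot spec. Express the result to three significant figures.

From %OS = 100·exp(−πζ/√(1−ζ²)), invert to get ζ = −ln(OS)/√(π² + ln²(OS)) with OS = 0.306.
−ln 0.306 = 1.184, so ζ = 1.184/√(π² + 1.402) = 0.353.
Then ω_n = 3/(ζ t_s) = 3/(0.353 × 0.0311) = 273 rad/s.

ω_n ≈ 273 rad/s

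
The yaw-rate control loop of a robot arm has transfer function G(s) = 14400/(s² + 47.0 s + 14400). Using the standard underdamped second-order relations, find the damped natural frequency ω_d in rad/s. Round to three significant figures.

Comparing the denominator to s² + 2ζω_n s + ω_n²: ω_n = √14400 = 120 rad/s, and 2ζω_n = 47.0 so ζ = 47.0/(2·120) = 0.196.
ω_d = ω_n√(1−ζ²) = 118 rad/s.

ω_d ≈ 118 rad/s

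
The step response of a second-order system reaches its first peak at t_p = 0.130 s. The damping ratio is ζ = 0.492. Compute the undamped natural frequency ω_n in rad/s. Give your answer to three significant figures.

Peak time t_p = π/ω_d, so ω_d = π/t_p = π/0.130 = 24.2 rad/s.
ω_n = ω_d/√(1−ζ²) = 24.2/√0.758 = 27.8 rad/s.

ω_n ≈ 27.8 rad/s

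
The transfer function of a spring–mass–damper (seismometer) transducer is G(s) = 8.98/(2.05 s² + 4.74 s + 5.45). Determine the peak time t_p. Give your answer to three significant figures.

Dividing through by 2.05: denominator becomes s² + 2.312 s + 2.659.
So ω_n = √2.659 = 1.63 rad/s and ζ = 2.312/(2·1.63) = 0.709.
ω_d = 1.63·√(1 − 0.709²) = 1.15 rad/s. t_p = π/ω_d = 2.73 s.

t_p ≈ 2.73 s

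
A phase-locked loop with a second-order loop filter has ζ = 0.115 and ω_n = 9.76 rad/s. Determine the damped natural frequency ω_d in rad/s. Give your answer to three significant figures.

ω_d ≈ 9.70 rad/s

ω_d = ω_n√(1−ζ²) = 9.76·√0.987 = 9.70 rad/s.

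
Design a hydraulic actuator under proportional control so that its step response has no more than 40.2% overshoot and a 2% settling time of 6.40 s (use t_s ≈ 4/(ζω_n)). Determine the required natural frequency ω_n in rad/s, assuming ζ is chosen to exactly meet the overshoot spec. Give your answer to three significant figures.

Inverting the overshoot relation: ζ = |ln 0.402|/√(π² + ln²0.402) = 0.279.
Then ω_n = 4/(ζ t_s) = 4/(0.279 × 6.40) = 2.24 rad/s.

ω_n ≈ 2.24 rad/s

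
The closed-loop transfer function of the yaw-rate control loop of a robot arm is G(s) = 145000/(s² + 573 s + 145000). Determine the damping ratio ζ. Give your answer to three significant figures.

Matching coefficients with s² + 2ζω_n s + ω_n² gives ω_n² = 145000 ⇒ ω_n = 381 rad/s, and ζ = 573/(2ω_n) = 0.752.

ζ ≈ 0.752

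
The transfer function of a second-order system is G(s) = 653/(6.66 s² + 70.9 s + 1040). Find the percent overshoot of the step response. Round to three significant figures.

%OS ≈ 22.8%

Dividing through by 6.66: denominator becomes s² + 10.65 s + 156.2.
So ω_n = √156.2 = 12.5 rad/s and ζ = 10.65/(2·12.5) = 0.426.
Overshoot: exp(−π·0.426/√(1−0.426²)) = 0.228, i.e. 22.8%.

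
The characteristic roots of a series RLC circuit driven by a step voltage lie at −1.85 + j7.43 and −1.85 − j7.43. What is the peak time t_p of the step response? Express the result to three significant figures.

t_p ≈ 0.423 s

t_p = π/ω_d with ω_d = 7.43 (the imaginary part), so t_p = 0.423 s.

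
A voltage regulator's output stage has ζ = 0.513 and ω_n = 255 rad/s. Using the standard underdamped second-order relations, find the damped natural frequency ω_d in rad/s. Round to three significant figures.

ω_d = ω_n√(1−ζ²) = 255·√0.737 = 219 rad/s.

ω_d ≈ 219 rad/s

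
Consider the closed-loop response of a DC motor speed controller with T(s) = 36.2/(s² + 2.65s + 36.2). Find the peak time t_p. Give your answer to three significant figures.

t_p ≈ 0.535 s

ω_n = √36.2 = 6.02 rad/s; ζ = 2.65/(2·6.02) = 0.220.
The damped frequency ω_d = ω_n√(1−ζ²) = 5.87 rad/s. Then t_p = π/ω_d = 0.535 s.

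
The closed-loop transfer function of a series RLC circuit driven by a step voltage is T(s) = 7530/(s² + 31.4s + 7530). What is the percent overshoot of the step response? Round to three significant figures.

%OS ≈ 56.1%

Comparing the denominator to s² + 2ζω_n s + ω_n²: ω_n = √7530 = 86.8 rad/s, and 2ζω_n = 31.4 so ζ = 31.4/(2·86.8) = 0.181.
Overshoot: exp(−π·0.181/√(1−0.181²)) = 0.561, i.e. 56.1%.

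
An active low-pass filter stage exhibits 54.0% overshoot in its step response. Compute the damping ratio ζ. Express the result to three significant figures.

ζ = −ln(OS)/√(π² + (ln OS)²). With OS = 0.540, ln OS = −0.6162 and ζ = 0.6162/3.201 = 0.192.

ζ ≈ 0.192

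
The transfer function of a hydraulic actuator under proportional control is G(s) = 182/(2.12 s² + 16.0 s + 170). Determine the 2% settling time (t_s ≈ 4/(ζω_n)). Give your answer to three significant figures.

t_s ≈ 1.06 s

Dividing through by 2.12: denominator becomes s² + 7.547 s + 80.19.
So ω_n = √80.19 = 8.95 rad/s and ζ = 7.547/(2·8.95) = 0.421.
t_s ≈ 4/(ζω_n) = 1.06 s.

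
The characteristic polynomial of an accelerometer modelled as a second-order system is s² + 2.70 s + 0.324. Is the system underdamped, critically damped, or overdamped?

a² − 4b = 6.0 > 0 (two distinct real roots); the system is overdamped.

overdamped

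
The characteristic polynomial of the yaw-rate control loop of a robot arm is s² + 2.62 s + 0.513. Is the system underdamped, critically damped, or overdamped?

a² − 4b = 4.8 > 0 (two distinct real roots); the system is overdamped.

overdamped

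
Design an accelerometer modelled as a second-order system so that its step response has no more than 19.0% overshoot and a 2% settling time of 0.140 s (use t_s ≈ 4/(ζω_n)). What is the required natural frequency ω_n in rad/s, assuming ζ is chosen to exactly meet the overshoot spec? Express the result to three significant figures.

ω_n ≈ 61.1 rad/s

Inverting the overshoot relation: ζ = |ln 0.190|/√(π² + ln²0.190) = 0.467.
Then ω_n = 4/(ζ t_s) = 4/(0.467 × 0.140) = 61.1 rad/s.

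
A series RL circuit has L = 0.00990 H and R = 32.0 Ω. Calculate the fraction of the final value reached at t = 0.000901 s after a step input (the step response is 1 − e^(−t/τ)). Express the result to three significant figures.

y/y_∞ ≈ 0.946

τ = L/R = 0.00990/32.0 = 0.000309 s.
y(t)/y_∞ = 1 − e^(−t/τ) = 1 − e^(−0.000901/0.000309) = 1 − e^(−2.91) = 0.946.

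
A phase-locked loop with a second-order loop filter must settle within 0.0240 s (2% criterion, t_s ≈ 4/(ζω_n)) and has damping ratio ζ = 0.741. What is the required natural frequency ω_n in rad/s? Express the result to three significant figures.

Rearranging t_s ≈ 4/(ζω_n) gives ω_n = 4/(ζ·t_s) = 4/(0.741 × 0.0240) = 225 rad/s.

ω_n ≈ 225 rad/s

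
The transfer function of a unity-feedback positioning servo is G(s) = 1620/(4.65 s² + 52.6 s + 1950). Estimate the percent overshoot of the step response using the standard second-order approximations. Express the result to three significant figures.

Dividing through by 4.65: denominator becomes s² + 11.31 s + 419.4.
So ω_n = √419.4 = 20.5 rad/s and ζ = 11.31/(2·20.5) = 0.276.
%OS = 100 e^{−πζ/√(1−ζ²)} with ζ = 0.276 gives 40.5%.

%OS ≈ 40.5%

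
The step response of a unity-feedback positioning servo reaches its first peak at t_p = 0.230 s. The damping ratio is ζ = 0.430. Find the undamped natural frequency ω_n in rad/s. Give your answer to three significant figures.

ω_n ≈ 15.1 rad/s

Peak time t_p = π/ω_d, so ω_d = π/t_p = π/0.230 = 13.7 rad/s.
ω_n = ω_d/√(1−ζ²) = 13.7/√0.815 = 15.1 rad/s.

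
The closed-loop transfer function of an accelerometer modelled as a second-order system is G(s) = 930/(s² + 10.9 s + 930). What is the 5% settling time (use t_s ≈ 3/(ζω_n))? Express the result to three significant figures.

ω_n = √930 = 30.5 rad/s; ζ = 10.9/(2·30.5) = 0.179.
t_s ≈ 3/(ζω_n) = 3/(0.179·30.5) = 0.550 s.

t_s ≈ 0.550 s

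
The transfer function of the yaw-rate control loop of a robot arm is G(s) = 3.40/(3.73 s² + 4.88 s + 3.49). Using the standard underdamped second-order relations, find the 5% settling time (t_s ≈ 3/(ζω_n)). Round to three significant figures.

t_s ≈ 4.59 s

Dividing through by 3.73: denominator becomes s² + 1.308 s + 0.9357.
So ω_n = √0.9357 = 0.967 rad/s and ζ = 1.308/(2·0.967) = 0.676.
t_s ≈ 3/(ζω_n) = 4.59 s.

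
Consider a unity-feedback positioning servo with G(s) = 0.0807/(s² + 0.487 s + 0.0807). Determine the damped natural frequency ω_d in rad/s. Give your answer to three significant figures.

Comparing the denominator to s² + 2ζω_n s + ω_n²: ω_n = √0.0807 = 0.284 rad/s, and 2ζω_n = 0.487 so ζ = 0.487/(2·0.284) = 0.857.
ω_d = ω_n√(1−ζ²) = 0.146 rad/s.

ω_d ≈ 0.146 rad/s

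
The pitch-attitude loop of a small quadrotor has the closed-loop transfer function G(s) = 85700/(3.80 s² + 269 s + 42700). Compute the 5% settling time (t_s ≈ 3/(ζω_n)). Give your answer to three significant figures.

t_s ≈ 0.0848 s

Dividing through by 3.80: denominator becomes s² + 70.79 s + 11240.
So ω_n = √11240 = 106 rad/s and ζ = 70.79/(2·106) = 0.334.
t_s ≈ 3/(ζω_n) = 0.0848 s.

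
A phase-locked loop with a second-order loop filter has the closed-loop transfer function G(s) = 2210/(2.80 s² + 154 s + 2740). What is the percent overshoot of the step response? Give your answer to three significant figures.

%OS ≈ 0.305%

Dividing through by 2.80: denominator becomes s² + 55.00 s + 978.6.
So ω_n = √978.6 = 31.3 rad/s and ζ = 55.00/(2·31.3) = 0.879.
%OS = 100 e^{−πζ/√(1−ζ²)} with ζ = 0.879 gives 0.305%.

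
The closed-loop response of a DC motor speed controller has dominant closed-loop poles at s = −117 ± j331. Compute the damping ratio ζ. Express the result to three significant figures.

ζ ≈ 0.333

|pole| = ω_n = √(117² + 331²) = 351 rad/s; ζ = cos θ = σ/ω_n = 0.333.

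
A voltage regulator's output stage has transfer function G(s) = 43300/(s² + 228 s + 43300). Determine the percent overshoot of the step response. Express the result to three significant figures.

Comparing the denominator to s² + 2ζω_n s + ω_n²: ω_n = √43300 = 208 rad/s, and 2ζω_n = 228 so ζ = 228/(2·208) = 0.548.
Overshoot: exp(−π·0.548/√(1−0.548²)) = 0.128, i.e. 12.8%.

%OS ≈ 12.8%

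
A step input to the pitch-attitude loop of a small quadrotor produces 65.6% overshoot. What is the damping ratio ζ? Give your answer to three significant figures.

Inverting the overshoot relation: ζ = |ln 0.656|/√(π² + ln²0.656) = 0.133.

ζ ≈ 0.133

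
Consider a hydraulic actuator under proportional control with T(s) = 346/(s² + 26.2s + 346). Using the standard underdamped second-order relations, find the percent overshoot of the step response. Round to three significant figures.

Comparing the denominator to s² + 2ζω_n s + ω_n²: ω_n = √346 = 18.6 rad/s, and 2ζω_n = 26.2 so ζ = 26.2/(2·18.6) = 0.704.
%OS = 100 e^{−πζ/√(1−ζ²)} with ζ = 0.704 gives 4.43%.

%OS ≈ 4.43%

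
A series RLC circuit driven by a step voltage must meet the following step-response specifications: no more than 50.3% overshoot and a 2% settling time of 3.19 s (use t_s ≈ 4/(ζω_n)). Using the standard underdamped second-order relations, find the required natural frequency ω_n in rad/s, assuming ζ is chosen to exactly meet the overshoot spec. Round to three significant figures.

From %OS = 100·exp(−πζ/√(1−ζ²)), invert to get ζ = −ln(OS)/√(π² + ln²(OS)) with OS = 0.503.
−ln 0.503 = 0.6872, so ζ = 0.6872/√(π² + 0.4722) = 0.214.
Then ω_n = 4/(ζ t_s) = 4/(0.214 × 3.19) = 5.87 rad/s.

ω_n ≈ 5.87 rad/s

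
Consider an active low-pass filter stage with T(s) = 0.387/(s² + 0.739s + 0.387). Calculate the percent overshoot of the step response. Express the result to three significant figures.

%OS ≈ 9.83%

Comparing the denominator to s² + 2ζω_n s + ω_n²: ω_n = √0.387 = 0.622 rad/s, and 2ζω_n = 0.739 so ζ = 0.739/(2·0.622) = 0.594.
Overshoot: exp(−π·0.594/√(1−0.594²)) = 0.0983, i.e. 9.83%.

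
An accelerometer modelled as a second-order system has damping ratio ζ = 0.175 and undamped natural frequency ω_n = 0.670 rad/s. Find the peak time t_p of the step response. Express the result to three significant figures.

t_p ≈ 4.76 s

The damped frequency is ω_d = ω_n√(1−ζ²) = 0.670·√(1−0.0306) = 0.660 rad/s.
Peak time t_p = π/ω_d = π/0.660 = 4.76 s.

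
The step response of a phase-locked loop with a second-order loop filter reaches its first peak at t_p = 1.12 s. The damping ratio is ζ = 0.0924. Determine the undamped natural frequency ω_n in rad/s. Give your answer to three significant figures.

ω_n ≈ 2.82 rad/s

Peak time t_p = π/ω_d, so ω_d = π/t_p = π/1.12 = 2.80 rad/s.
ω_n = ω_d/√(1−ζ²) = 2.80/√0.991 = 2.82 rad/s.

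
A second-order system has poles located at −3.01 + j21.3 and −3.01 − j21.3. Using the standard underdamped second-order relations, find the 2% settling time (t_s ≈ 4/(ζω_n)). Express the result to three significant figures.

t_s ≈ 1.33 s

For poles at −σ ± jω_d, ζω_n = σ = 3.01, so t_s ≈ 4/σ = 1.33 s.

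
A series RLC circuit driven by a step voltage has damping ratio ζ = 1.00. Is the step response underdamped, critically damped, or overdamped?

critically damped

Since ζ = 1, the system is critically damped.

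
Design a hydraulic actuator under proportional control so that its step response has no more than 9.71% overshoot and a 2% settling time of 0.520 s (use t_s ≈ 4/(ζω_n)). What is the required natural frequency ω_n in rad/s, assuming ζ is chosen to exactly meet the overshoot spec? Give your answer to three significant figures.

Inverting the overshoot relation: ζ = |ln 0.0971|/√(π² + ln²0.0971) = 0.596.
Then ω_n = 4/(ζ t_s) = 4/(0.596 × 0.520) = 12.9 rad/s.

ω_n ≈ 12.9 rad/s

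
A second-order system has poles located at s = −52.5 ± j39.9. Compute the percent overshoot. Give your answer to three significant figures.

%OS ≈ 1.60%

The poles are at −σ ± jω_d with σ = 52.5 and ω_d = 39.9, so ω_n = √(σ²+ω_d²) = 65.9 rad/s and ζ = σ/ω_n = 0.796.
%OS = 100·exp(−πζ/√(1−ζ²)) = 1.60%.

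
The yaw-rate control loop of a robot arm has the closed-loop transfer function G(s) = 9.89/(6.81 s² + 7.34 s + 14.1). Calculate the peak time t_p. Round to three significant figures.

t_p ≈ 2.35 s

Dividing through by 6.81: denominator becomes s² + 1.078 s + 2.070.
So ω_n = √2.070 = 1.44 rad/s and ζ = 1.078/(2·1.44) = 0.375.
The damped frequency ω_d = ω_n√(1−ζ²) = 1.33 rad/s. t_p = π/ω_d = 2.35 s.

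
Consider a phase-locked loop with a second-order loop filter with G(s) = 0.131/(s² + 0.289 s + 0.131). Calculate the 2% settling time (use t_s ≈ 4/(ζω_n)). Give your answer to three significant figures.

t_s ≈ 27.7 s

ω_n = √0.131 = 0.362 rad/s; ζ = 0.289/(2·0.362) = 0.399.
t_s ≈ 4/(ζω_n) = 4/(0.399·0.362) = 27.7 s.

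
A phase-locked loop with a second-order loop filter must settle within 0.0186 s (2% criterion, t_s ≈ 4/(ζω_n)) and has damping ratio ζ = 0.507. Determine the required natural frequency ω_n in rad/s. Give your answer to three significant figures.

Rearranging t_s ≈ 4/(ζω_n) gives ω_n = 4/(ζ·t_s) = 4/(0.507 × 0.0186) = 424 rad/s.

ω_n ≈ 424 rad/s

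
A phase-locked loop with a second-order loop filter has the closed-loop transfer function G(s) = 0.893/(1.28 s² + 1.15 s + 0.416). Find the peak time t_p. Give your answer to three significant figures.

t_p ≈ 8.95 s

Dividing through by 1.28: denominator becomes s² + 0.8984 s + 0.3250.
So ω_n = √0.3250 = 0.570 rad/s and ζ = 0.8984/(2·0.570) = 0.788.
ω_d = ω_n√(1−ζ²) = 0.351 rad/s. t_p = π/ω_d = 8.95 s.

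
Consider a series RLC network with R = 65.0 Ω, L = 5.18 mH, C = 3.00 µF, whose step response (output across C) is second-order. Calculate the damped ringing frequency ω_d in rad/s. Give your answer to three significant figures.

For a series RLC circuit (capacitor voltage as output), ω_n = 1/√(LC) = 1/√(5.18 mH · 3.00 µF) = 8020 rad/s.
ζ = (R/2)·√(C/L) = (65.0/2)·√(3.00 µF/5.18 mH) = 0.782.
ω_d = ω_n√(1−ζ²) = 5000 rad/s.

ω_d ≈ 5000 rad/s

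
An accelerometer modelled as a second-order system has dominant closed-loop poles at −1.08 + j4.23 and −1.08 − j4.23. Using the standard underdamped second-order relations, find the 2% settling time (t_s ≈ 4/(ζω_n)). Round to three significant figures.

For poles at −σ ± jω_d, ζω_n = σ = 1.08, so t_s ≈ 4/σ = 3.70 s.

t_s ≈ 3.70 s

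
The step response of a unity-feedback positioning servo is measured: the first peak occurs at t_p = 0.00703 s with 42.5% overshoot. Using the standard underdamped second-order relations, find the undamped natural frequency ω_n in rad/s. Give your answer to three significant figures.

ω_n ≈ 463 rad/s

ζ from %OS: ζ = |ln 0.425|/√(π²+ln²0.425) = 0.263.
From t_p = π/ω_d, ω_d = π/0.00703 = 447 rad/s, so ω_n = ω_d/√(1−ζ²) = 463 rad/s.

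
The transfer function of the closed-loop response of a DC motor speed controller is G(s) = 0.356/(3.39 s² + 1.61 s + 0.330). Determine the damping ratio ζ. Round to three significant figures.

ζ ≈ 0.761

Dividing through by 3.39: denominator becomes s² + 0.4749 s + 0.09735.
So ω_n = √0.09735 = 0.312 rad/s and ζ = 0.4749/(2·0.312) = 0.761.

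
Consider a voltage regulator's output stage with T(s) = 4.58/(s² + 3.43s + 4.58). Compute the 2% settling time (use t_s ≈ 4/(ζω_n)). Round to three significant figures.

Matching coefficients with s² + 2ζω_n s + ω_n² gives ω_n² = 4.58 ⇒ ω_n = 2.14 rad/s, and ζ = 3.43/(2ω_n) = 0.801.
t_s ≈ 4/(ζω_n) = 4/(0.801·2.14) = 2.33 s.

t_s ≈ 2.33 s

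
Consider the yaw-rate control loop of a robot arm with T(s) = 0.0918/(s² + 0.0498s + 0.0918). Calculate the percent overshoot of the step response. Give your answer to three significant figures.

%OS ≈ 77.2%

Comparing the denominator to s² + 2ζω_n s + ω_n²: ω_n = √0.0918 = 0.303 rad/s, and 2ζω_n = 0.0498 so ζ = 0.0498/(2·0.303) = 0.0822.
%OS = 100·exp(−πζ/√(1−ζ²)) = 77.2%.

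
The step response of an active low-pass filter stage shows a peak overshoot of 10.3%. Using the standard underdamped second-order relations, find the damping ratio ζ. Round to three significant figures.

Inverting the overshoot relation: ζ = |ln 0.103|/√(π² + ln²0.103) = 0.586.

ζ ≈ 0.586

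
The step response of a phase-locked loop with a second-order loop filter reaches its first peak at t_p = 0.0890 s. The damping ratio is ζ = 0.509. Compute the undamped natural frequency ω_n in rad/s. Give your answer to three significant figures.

Peak time t_p = π/ω_d, so ω_d = π/t_p = π/0.0890 = 35.3 rad/s.
ω_n = ω_d/√(1−ζ²) = 35.3/√0.741 = 41.0 rad/s.

ω_n ≈ 41.0 rad/s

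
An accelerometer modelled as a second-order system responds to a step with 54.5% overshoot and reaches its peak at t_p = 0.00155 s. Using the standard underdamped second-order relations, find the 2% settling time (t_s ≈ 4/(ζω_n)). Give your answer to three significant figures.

ζ from %OS: ζ = |ln 0.545|/√(π²+ln²0.545) = 0.190.
t_p = π/ω_d ⇒ ω_d = 2030 rad/s; then ω_n = ω_d/√(1−ζ²) = 2060 rad/s.
t_s ≈ 4/(ζω_n) = 4/(0.190·2060) = 0.0102 s.

t_s ≈ 0.0102 s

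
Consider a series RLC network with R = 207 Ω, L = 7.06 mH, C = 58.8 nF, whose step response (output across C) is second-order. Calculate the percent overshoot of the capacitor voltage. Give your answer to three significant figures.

For a series RLC circuit (capacitor voltage as output), ω_n = 1/√(LC) = 1/√(7.06 mH · 58.8 nF) = 49100 rad/s.
ζ = (R/2)·√(C/L) = (207/2)·√(58.8 nF/7.06 mH) = 0.299.
Overshoot: exp(−π·0.299/√(1−0.299²)) = 0.374, i.e. 37.4%.

%OS ≈ 37.4%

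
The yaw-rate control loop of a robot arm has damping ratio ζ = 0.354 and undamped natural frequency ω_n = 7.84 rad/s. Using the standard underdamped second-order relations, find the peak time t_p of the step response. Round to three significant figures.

The damped frequency is ω_d = ω_n√(1−ζ²) = 7.84·√(1−0.125) = 7.33 rad/s.
Peak time t_p = π/ω_d = π/7.33 = 0.428 s.

t_p ≈ 0.428 s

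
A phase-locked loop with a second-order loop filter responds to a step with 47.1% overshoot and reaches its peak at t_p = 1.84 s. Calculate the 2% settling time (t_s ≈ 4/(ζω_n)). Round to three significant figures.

From the overshoot, ζ = −ln(OS)/√(π²+ln²(OS)) = 0.233.
From t_p = π/ω_d, ω_d = π/1.84 = 1.71 rad/s, so ω_n = ω_d/√(1−ζ²) = 1.76 rad/s.
t_s ≈ 4/(ζω_n) = 4/(0.233·1.76) = 9.78 s.

t_s ≈ 9.78 s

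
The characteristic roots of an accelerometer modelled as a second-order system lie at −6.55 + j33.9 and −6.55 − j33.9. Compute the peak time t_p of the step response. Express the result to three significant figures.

t_p = π/ω_d with ω_d = 33.9 (the imaginary part), so t_p = 0.0927 s.

t_p ≈ 0.0927 s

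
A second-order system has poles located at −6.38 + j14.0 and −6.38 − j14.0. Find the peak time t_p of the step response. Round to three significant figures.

t_p ≈ 0.224 s

t_p = π/ω_d with ω_d = 14.0 (the imaginary part), so t_p = 0.224 s.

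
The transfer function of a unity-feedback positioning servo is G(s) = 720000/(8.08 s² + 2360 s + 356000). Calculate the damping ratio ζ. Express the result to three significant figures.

ζ ≈ 0.696

Dividing through by 8.08: denominator becomes s² + 292.1 s + 44060.
So ω_n = √44060 = 210 rad/s and ζ = 292.1/(2·210) = 0.696.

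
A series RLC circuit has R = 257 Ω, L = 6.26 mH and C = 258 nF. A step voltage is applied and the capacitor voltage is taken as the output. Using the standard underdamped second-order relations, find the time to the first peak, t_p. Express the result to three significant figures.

t_p ≈ 0.000223 s

For a series RLC circuit (capacitor voltage as output), ω_n = 1/√(LC) = 1/√(6.26 mH · 258 nF) = 24900 rad/s.
ζ = (R/2)·√(C/L) = (257/2)·√(258 nF/6.26 mH) = 0.825.
ω_d = 24900·√(1 − 0.825²) = 14100 rad/s. t_p = π/ω_d = 0.000223 s.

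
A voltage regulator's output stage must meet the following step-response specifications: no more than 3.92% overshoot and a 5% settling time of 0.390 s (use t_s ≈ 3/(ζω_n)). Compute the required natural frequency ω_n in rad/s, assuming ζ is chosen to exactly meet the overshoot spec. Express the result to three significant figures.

From %OS = 100·exp(−πζ/√(1−ζ²)), invert to get ζ = −ln(OS)/√(π² + ln²(OS)) with OS = 0.0392.
−ln 0.0392 = 3.239, so ζ = 3.239/√(π² + 10.49) = 0.718.
Then ω_n = 3/(ζ t_s) = 3/(0.718 × 0.390) = 10.7 rad/s.

ω_n ≈ 10.7 rad/s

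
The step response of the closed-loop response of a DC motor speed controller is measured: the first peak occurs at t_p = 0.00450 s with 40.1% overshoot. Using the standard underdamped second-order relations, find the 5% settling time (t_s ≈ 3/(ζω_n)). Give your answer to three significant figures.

ζ from %OS: ζ = |ln 0.401|/√(π²+ln²0.401) = 0.279.
t_p = π/ω_d ⇒ ω_d = 698 rad/s; then ω_n = ω_d/√(1−ζ²) = 727 rad/s.
t_s ≈ 3/(ζω_n) = 3/(0.279·727) = 0.0148 s.

t_s ≈ 0.0148 s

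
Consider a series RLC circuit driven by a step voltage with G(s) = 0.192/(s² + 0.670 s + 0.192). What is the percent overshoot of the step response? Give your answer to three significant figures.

ω_n = √0.192 = 0.438 rad/s; ζ = 0.670/(2·0.438) = 0.765.
%OS = 100·exp(−πζ/√(1−ζ²)) = 2.41%.

%OS ≈ 2.41%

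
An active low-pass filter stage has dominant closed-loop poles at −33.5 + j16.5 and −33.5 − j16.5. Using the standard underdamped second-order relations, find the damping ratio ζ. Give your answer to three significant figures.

ζ ≈ 0.897

With σ = 33.5, ω_d = 16.5: ω_n = √(σ²+ω_d²) = 37.3 rad/s, ζ = σ/ω_n = 0.897.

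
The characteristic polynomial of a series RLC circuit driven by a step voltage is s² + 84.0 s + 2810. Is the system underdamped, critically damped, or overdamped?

underdamped

a² − 4b = 84.0² − 4·2810 < 0 (complex roots); the system is underdamped.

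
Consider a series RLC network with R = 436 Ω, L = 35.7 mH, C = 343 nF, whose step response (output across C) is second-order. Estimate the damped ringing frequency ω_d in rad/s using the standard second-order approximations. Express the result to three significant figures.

For a series RLC circuit (capacitor voltage as output), ω_n = 1/√(LC) = 1/√(35.7 mH · 343 nF) = 9040 rad/s.
ζ = (R/2)·√(C/L) = (436/2)·√(343 nF/35.7 mH) = 0.676.
The damped frequency ω_d = ω_n√(1−ζ²) = 6660 rad/s.

ω_d ≈ 6660 rad/s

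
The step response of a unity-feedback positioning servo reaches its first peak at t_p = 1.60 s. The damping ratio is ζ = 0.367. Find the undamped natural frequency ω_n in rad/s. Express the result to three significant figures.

ω_n ≈ 2.11 rad/s

Peak time t_p = π/ω_d, so ω_d = π/t_p = π/1.60 = 1.96 rad/s.
ω_n = ω_d/√(1−ζ²) = 1.96/√0.865 = 2.11 rad/s.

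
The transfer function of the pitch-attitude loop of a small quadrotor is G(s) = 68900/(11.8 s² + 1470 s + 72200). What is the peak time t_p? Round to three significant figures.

Dividing through by 11.8: denominator becomes s² + 124.6 s + 6119.
So ω_n = √6119 = 78.2 rad/s and ζ = 124.6/(2·78.2) = 0.796.
ω_d = ω_n√(1−ζ²) = 47.3 rad/s. t_p = π/ω_d = 0.0664 s.

t_p ≈ 0.0664 s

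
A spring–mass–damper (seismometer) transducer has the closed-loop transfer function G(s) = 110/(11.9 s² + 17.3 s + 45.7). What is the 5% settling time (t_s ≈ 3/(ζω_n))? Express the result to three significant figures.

t_s ≈ 4.13 s

Dividing through by 11.9: denominator becomes s² + 1.454 s + 3.840.
So ω_n = √3.840 = 1.96 rad/s and ζ = 1.454/(2·1.96) = 0.371.
t_s ≈ 3/(ζω_n) = 4.13 s.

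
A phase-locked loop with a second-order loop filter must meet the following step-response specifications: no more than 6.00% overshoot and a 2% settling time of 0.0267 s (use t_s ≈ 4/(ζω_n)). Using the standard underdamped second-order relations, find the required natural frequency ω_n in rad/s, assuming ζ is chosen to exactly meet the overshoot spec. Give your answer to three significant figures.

ω_n ≈ 225 rad/s

ζ = −ln(OS)/√(π² + (ln OS)²). With OS = 0.0600, ln OS = −2.813 and ζ = 2.813/4.217 = 0.667.
Then ω_n = 4/(ζ t_s) = 4/(0.667 × 0.0267) = 225 rad/s.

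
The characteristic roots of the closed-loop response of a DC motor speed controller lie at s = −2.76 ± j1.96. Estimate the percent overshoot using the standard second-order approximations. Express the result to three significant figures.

The poles are at −σ ± jω_d with σ = 2.76 and ω_d = 1.96, so ω_n = √(σ²+ω_d²) = 3.39 rad/s and ζ = σ/ω_n = 0.815.
%OS = 100 e^{−πζ/√(1−ζ²)} with ζ = 0.815 gives 1.20%.

%OS ≈ 1.20%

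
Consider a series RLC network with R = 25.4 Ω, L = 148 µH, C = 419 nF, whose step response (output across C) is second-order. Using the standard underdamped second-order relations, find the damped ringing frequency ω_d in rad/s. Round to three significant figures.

ω_d ≈ 93600 rad/s

For a series RLC circuit (capacitor voltage as output), ω_n = 1/√(LC) = 1/√(148 µH · 419 nF) = 127000 rad/s.
ζ = (R/2)·√(C/L) = (25.4/2)·√(419 nF/148 µH) = 0.676.
ω_d = 127000·√(1 − 0.676²) = 93600 rad/s.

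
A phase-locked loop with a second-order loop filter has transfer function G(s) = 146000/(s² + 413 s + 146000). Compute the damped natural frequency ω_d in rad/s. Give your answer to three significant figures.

ω_n = √146000 = 382 rad/s; ζ = 413/(2·382) = 0.540.
ω_d = ω_n√(1−ζ²) = 321 rad/s.

ω_d ≈ 321 rad/s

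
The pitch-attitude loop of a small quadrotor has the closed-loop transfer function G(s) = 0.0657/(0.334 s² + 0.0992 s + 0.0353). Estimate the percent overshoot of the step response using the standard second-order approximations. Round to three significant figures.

%OS ≈ 19.9%

Dividing through by 0.334: denominator becomes s² + 0.2970 s + 0.1057.
So ω_n = √0.1057 = 0.325 rad/s and ζ = 0.2970/(2·0.325) = 0.457.
%OS = 100·exp(−πζ/√(1−ζ²)) = 19.9%.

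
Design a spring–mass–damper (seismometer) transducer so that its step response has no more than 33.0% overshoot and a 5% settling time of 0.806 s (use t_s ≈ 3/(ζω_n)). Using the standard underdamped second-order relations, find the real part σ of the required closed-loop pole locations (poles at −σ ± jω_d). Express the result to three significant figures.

The settling-time spec alone fixes σ = ζω_n = 3/t_s = 3/0.806 = 3.72.
(Overshoot then fixes ζ = 0.333 and hence ω_d = σ·√(1−ζ²)/ζ = 10.5 rad/s.)

σ ≈ 3.72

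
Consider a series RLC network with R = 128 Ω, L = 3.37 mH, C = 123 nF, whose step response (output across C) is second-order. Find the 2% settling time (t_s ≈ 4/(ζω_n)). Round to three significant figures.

For a series RLC circuit (capacitor voltage as output), ω_n = 1/√(LC) = 1/√(3.37 mH · 123 nF) = 49100 rad/s.
ζ = (R/2)·√(C/L) = (128/2)·√(123 nF/3.37 mH) = 0.387.
t_s ≈ 4/(ζω_n) = 0.000211 s.

t_s ≈ 0.000211 s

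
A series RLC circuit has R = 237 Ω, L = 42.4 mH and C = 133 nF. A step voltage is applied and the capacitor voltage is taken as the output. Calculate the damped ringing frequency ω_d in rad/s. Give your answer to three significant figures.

For a series RLC circuit (capacitor voltage as output), ω_n = 1/√(LC) = 1/√(42.4 mH · 133 nF) = 13300 rad/s.
ζ = (R/2)·√(C/L) = (237/2)·√(133 nF/42.4 mH) = 0.210.
ω_d = 13300·√(1 − 0.210²) = 13000 rad/s.

ω_d ≈ 13000 rad/s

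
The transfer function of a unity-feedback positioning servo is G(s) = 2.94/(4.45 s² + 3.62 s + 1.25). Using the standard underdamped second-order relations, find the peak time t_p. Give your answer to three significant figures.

t_p ≈ 9.25 s

Dividing through by 4.45: denominator becomes s² + 0.8135 s + 0.2809.
So ω_n = √0.2809 = 0.530 rad/s and ζ = 0.8135/(2·0.530) = 0.767.
ω_d = 0.530·√(1 − 0.767²) = 0.340 rad/s. t_p = π/ω_d = 9.25 s.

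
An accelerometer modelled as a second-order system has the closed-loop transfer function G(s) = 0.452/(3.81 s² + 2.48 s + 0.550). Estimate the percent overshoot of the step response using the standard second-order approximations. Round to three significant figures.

%OS ≈ 0.543%

Dividing through by 3.81: denominator becomes s² + 0.6509 s + 0.1444.
So ω_n = √0.1444 = 0.380 rad/s and ζ = 0.6509/(2·0.380) = 0.857.
%OS = 100 e^{−πζ/√(1−ζ²)} with ζ = 0.857 gives 0.543%.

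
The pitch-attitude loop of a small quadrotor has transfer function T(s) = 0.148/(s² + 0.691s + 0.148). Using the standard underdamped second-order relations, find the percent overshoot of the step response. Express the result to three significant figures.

Matching coefficients with s² + 2ζω_n s + ω_n² gives ω_n² = 0.148 ⇒ ω_n = 0.385 rad/s, and ζ = 0.691/(2ω_n) = 0.898.
Overshoot: exp(−π·0.898/√(1−0.898²)) = 0.00164, i.e. 0.164%.

%OS ≈ 0.164%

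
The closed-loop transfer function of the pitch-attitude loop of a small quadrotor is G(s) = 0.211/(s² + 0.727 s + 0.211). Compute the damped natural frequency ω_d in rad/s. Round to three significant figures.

Comparing the denominator to s² + 2ζω_n s + ω_n²: ω_n = √0.211 = 0.459 rad/s, and 2ζω_n = 0.727 so ζ = 0.727/(2·0.459) = 0.791.
The damped frequency ω_d = ω_n√(1−ζ²) = 0.281 rad/s.

ω_d ≈ 0.281 rad/s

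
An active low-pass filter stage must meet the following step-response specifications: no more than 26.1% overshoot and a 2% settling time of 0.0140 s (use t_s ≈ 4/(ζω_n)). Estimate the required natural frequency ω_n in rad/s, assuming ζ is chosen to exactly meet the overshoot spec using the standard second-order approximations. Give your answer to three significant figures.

ω_n ≈ 727 rad/s

Inverting the overshoot relation: ζ = |ln 0.261|/√(π² + ln²0.261) = 0.393.
Then ω_n = 4/(ζ t_s) = 4/(0.393 × 0.0140) = 727 rad/s.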